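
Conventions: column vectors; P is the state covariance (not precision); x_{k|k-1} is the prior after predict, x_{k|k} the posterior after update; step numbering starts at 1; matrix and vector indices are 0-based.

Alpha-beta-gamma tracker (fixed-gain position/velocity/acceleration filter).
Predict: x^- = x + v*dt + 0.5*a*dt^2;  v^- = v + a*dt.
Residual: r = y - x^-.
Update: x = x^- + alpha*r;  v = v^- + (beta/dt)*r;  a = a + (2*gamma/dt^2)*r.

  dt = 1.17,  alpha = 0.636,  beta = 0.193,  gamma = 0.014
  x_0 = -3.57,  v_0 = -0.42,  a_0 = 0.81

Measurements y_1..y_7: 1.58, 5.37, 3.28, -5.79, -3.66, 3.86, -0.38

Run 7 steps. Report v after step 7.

step 1: x_pred=-3.5070  r=5.0870  x^+=-0.2717  v^+=1.3668  a^+=0.9141
step 2: x_pred=1.9532  r=3.4168  x^+=4.1263  v^+=2.9999  a^+=0.9839
step 3: x_pred=8.3096  r=-5.0296  x^+=5.1108  v^+=3.3214  a^+=0.8811
step 4: x_pred=9.5999  r=-15.3899  x^+=-0.1881  v^+=1.8136  a^+=0.5663
step 5: x_pred=2.3214  r=-5.9814  x^+=-1.4828  v^+=1.4895  a^+=0.4439
step 6: x_pred=0.5638  r=3.2962  x^+=2.6602  v^+=2.5526  a^+=0.5113
step 7: x_pred=5.9967  r=-6.3767  x^+=1.9411  v^+=2.0990  a^+=0.3809

v_post = 2.0990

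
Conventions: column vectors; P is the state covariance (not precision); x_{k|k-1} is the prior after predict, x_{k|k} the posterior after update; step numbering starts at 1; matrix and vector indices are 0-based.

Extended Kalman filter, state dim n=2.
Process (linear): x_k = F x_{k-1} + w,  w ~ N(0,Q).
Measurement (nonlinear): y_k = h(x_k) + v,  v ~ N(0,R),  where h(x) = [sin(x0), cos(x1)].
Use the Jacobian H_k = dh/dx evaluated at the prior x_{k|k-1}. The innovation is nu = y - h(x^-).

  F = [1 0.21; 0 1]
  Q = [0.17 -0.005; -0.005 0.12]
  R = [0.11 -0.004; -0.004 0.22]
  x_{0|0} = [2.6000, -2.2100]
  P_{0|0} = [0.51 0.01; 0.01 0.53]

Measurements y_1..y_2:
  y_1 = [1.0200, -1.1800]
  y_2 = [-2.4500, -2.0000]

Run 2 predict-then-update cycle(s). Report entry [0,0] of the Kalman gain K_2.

step 1: x^-=[2.1359, -2.2100]  P^-=[0.7076 0.1163; 0.1163 0.6500]  H_jac=[-0.5355 0.0000; 0.0000 0.8026]  S=[0.3129 -0.0540; -0.0540 0.6387]  K=[-1.2033 0.0444; -0.0590 0.8118]  nu=[0.1755, -0.5834]  x^+=[1.8988, -2.6940]  P^+=[0.2475 0.0182; 0.0182 0.2228]
step 2: x^-=[1.3331, -2.6940]  P^-=[0.4350 0.0600; 0.0600 0.3428]  H_jac=[0.2355 0.0000; 0.0000 0.4328]  S=[0.1341 0.0021; 0.0021 0.2842]  K=[0.7623 0.0857; 0.0971 0.5213]  nu=[-3.4219, -1.0985]  x^+=[-1.3695, -3.5989]  P^+=[0.3547 0.0365; 0.0365 0.2641]

K[0,0] = 0.7623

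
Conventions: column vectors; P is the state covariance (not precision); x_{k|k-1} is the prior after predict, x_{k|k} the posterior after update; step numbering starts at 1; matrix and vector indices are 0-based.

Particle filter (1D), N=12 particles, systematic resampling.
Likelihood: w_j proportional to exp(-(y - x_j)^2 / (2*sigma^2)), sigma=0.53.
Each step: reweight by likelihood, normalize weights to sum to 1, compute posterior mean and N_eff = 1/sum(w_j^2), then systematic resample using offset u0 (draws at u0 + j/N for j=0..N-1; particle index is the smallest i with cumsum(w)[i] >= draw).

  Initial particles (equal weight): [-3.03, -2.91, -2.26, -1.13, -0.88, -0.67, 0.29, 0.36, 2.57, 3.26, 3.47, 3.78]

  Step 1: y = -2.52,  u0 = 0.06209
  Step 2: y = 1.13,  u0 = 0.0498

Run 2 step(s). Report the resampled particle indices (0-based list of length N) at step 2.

resampled_idx = [7, 7, 8, 8, 8, 9, 9, 10, 10, 10, 11, 11]

step 1: w=[0.2711, 0.3286, 0.3819, 0.0138, 0.0036, 0.0010, 0.0000, 0.0000, 0.0000, 0.0000, 0.0000, 0.0000]  mean=-2.6602  Neff=3.0531  idx=[0, 0, 0, 1, 1, 1, 1, 2, 2, 2, 2, 2]
step 2: w=[0.0000, 0.0000, 0.0000, 0.0000, 0.0000, 0.0000, 0.0000, 0.2000, 0.2000, 0.2000, 0.2000, 0.2000]  mean=-2.2601  Neff=5.0017  idx=[7, 7, 8, 8, 8, 9, 9, 10, 10, 10, 11, 11]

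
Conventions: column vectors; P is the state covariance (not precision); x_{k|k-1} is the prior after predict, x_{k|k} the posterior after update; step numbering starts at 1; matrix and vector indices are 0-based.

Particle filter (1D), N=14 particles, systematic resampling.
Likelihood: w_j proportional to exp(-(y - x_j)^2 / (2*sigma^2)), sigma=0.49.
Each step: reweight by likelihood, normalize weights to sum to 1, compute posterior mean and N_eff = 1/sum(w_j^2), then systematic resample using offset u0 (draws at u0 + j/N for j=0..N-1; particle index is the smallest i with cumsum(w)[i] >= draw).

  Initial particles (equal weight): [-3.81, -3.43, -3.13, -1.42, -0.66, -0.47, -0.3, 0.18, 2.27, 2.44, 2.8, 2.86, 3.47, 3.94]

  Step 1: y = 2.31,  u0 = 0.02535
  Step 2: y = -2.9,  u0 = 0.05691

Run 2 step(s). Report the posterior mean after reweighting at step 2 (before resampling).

post_mean = 2.2732

step 1: w=[0.0000, 0.0000, 0.0000, 0.0000, 0.0000, 0.0000, 0.0000, 0.0000, 0.3148, 0.3049, 0.1916, 0.1682, 0.0192, 0.0012]  mean=2.5477  Neff=3.8840  idx=[8, 8, 8, 8, 8, 9, 9, 9, 9, 10, 10, 10, 11, 11]
step 2: w=[0.1962, 0.1962, 0.1962, 0.1962, 0.1962, 0.0048, 0.0048, 0.0048, 0.0048, 0.0000, 0.0000, 0.0000, 0.0000, 0.0000]  mean=2.2732  Neff=5.1932  idx=[0, 0, 1, 1, 1, 2, 2, 2, 3, 3, 3, 4, 4, 5]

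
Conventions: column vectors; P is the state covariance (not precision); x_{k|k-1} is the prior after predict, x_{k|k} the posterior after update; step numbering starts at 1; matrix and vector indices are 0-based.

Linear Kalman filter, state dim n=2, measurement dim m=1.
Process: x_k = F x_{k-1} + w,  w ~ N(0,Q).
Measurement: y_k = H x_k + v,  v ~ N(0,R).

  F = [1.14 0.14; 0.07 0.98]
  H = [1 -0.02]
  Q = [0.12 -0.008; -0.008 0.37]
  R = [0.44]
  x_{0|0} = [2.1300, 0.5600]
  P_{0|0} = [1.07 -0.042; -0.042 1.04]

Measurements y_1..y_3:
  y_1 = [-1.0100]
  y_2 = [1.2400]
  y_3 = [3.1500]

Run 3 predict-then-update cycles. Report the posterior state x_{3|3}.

x_post = [2.1150, 1.6164]

step 1: x^-=[2.5066, 0.6979]  P^-=[1.5175 0.1727; 0.1727 1.3683]  S=[1.9512]  K=[0.7760; 0.0745]  nu=[-3.5026]  x^+=[-0.2114, 0.4369]  P^+=[0.3426 0.0599; 0.0599 1.3575]
step 2: x^-=[-0.1798, 0.4134]  P^-=[0.6110 0.2731; 0.2731 1.6836]  S=[1.0408]  K=[0.5818; 0.2301]  nu=[1.4281]  x^+=[0.6511, 0.7420]  P^+=[0.2587 0.1338; 0.1338 1.6285]
step 3: x^-=[0.8461, 0.7727]  P^-=[0.5308 0.3869; 0.3869 1.9537]  S=[0.9561]  K=[0.5471; 0.3638]  nu=[2.3193]  x^+=[2.1150, 1.6164]  P^+=[0.2446 0.1966; 0.1966 1.8271]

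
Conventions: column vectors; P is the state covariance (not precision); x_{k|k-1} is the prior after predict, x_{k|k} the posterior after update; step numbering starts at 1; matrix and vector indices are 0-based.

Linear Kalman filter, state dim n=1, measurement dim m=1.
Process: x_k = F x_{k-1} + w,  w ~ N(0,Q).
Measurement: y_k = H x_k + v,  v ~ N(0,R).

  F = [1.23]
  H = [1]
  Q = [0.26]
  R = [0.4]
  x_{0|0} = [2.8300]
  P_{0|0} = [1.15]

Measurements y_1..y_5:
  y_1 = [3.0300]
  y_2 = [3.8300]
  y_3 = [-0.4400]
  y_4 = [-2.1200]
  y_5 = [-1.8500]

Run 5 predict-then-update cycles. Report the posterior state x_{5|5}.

x_post = [-1.4122]

step 1: x^-=[3.4809]  P^-=[1.9998]  S=[2.3998]  K=[0.8333]  nu=[-0.4509]  x^+=[3.1052]  P^+=[0.3333]
step 2: x^-=[3.8193]  P^-=[0.7643]  S=[1.1643]  K=[0.6564]  nu=[0.0107]  x^+=[3.8263]  P^+=[0.2626]
step 3: x^-=[4.7064]  P^-=[0.6573]  S=[1.0573]  K=[0.6217]  nu=[-5.1464]  x^+=[1.5071]  P^+=[0.2487]
step 4: x^-=[1.8537]  P^-=[0.6362]  S=[1.0362]  K=[0.6140]  nu=[-3.9737]  x^+=[-0.5861]  P^+=[0.2456]
step 5: x^-=[-0.7208]  P^-=[0.6316]  S=[1.0316]  K=[0.6122]  nu=[-1.1292]  x^+=[-1.4122]  P^+=[0.2449]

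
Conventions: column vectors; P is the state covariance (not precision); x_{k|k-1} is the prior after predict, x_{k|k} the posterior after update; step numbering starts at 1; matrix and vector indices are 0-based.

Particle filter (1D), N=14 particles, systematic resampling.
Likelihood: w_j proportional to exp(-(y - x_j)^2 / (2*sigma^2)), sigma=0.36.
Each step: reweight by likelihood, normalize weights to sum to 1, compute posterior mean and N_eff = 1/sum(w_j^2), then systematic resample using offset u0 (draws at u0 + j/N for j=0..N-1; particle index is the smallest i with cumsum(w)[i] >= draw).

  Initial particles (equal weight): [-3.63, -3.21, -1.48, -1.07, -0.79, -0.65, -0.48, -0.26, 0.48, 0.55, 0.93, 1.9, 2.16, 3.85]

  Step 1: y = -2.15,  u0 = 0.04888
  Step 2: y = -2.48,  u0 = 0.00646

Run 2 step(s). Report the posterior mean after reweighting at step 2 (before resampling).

step 1: w=[0.0011, 0.0648, 0.8744, 0.0549, 0.0039, 0.0008, 0.0001, 0.0000, 0.0000, 0.0000, 0.0000, 0.0000, 0.0000, 0.0000]  mean=-1.5683  Neff=1.2956  idx=[1, 2, 2, 2, 2, 2, 2, 2, 2, 2, 2, 2, 2, 3]
step 2: w=[0.3352, 0.0553, 0.0553, 0.0553, 0.0553, 0.0553, 0.0553, 0.0553, 0.0553, 0.0553, 0.0553, 0.0553, 0.0553, 0.0012]  mean=-2.0594  Neff=6.7084  idx=[0, 0, 0, 0, 0, 1, 2, 4, 5, 6, 7, 9, 10, 11]

post_mean = -2.0594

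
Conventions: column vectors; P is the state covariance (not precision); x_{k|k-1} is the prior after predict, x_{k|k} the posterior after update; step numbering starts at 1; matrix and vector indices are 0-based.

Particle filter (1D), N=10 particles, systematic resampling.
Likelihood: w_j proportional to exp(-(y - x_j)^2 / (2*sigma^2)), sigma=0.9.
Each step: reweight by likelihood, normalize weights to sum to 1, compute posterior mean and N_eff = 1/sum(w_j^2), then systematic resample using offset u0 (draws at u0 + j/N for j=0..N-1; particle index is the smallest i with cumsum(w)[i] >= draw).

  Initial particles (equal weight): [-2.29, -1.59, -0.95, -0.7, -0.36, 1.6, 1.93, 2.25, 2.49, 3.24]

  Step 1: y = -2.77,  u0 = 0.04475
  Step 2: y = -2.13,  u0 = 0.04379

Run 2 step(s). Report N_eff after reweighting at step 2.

step 1: w=[0.5711, 0.2787, 0.0852, 0.0467, 0.0183, 0.0000, 0.0000, 0.0000, 0.0000, 0.0000]  mean=-1.8711  Neff=2.4179  idx=[0, 0, 0, 0, 0, 0, 1, 1, 1, 3]
step 2: w=[0.1132, 0.1132, 0.1132, 0.1132, 0.1132, 0.1132, 0.0961, 0.0961, 0.0961, 0.0325]  mean=-2.0365  Neff=9.4659  idx=[0, 1, 2, 3, 3, 4, 5, 6, 7, 8]

N_eff = 9.4659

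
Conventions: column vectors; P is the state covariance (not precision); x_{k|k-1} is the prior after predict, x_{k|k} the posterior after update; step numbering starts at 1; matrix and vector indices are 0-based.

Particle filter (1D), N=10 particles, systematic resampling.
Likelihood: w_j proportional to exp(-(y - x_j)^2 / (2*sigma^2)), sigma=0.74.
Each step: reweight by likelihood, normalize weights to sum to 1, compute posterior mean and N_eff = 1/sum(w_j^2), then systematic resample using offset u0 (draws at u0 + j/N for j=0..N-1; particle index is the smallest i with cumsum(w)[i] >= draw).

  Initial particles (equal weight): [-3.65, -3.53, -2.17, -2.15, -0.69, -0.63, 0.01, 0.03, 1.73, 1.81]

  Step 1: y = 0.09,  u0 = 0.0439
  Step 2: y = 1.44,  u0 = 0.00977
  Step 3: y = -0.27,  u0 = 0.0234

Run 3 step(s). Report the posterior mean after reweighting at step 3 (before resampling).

post_mean = -0.0468

step 1: w=[0.0000, 0.0000, 0.0028, 0.0030, 0.1708, 0.1854, 0.2959, 0.2966, 0.0255, 0.0200]  mean=-0.1551  Neff=4.1646  idx=[4, 4, 5, 5, 6, 6, 6, 7, 7, 7]
step 2: w=[0.0155, 0.0155, 0.0195, 0.0195, 0.1510, 0.1510, 0.1510, 0.1590, 0.1590, 0.1590]  mean=-0.0272  Neff=6.8745  idx=[0, 4, 4, 5, 6, 6, 7, 8, 8, 9]
step 3: w=[0.0926, 0.1013, 0.1013, 0.1013, 0.1013, 0.1013, 0.1002, 0.1002, 0.1002, 0.1002]  mean=-0.0468  Neff=9.9937  idx=[0, 1, 2, 3, 4, 5, 6, 7, 8, 9]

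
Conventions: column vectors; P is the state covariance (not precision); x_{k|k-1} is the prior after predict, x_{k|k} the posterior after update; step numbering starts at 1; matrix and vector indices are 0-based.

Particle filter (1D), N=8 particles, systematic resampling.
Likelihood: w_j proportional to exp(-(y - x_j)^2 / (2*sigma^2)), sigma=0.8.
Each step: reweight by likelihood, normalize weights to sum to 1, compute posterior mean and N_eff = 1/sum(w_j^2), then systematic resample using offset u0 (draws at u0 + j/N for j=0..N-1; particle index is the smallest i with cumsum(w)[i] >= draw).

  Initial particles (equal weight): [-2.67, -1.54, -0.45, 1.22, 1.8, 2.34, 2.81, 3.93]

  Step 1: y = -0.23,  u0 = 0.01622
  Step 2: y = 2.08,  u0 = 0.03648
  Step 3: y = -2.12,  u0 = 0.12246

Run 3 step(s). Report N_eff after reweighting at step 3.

step 1: w=[0.0065, 0.1775, 0.6532, 0.1313, 0.0271, 0.0039, 0.0005, 0.0000]  mean=-0.3652  Neff=2.0997  idx=[1, 1, 2, 2, 2, 2, 2, 3]
step 2: w=[0.0001, 0.0001, 0.0113, 0.0113, 0.0113, 0.0113, 0.0113, 0.9433]  mean=1.1252  Neff=1.1231  idx=[5, 7, 7, 7, 7, 7, 7, 7]
step 3: w=[0.9900, 0.0014, 0.0014, 0.0014, 0.0014, 0.0014, 0.0014, 0.0014]  mean=-0.4332  Neff=1.0204  idx=[0, 0, 0, 0, 0, 0, 0, 6]

N_eff = 1.0204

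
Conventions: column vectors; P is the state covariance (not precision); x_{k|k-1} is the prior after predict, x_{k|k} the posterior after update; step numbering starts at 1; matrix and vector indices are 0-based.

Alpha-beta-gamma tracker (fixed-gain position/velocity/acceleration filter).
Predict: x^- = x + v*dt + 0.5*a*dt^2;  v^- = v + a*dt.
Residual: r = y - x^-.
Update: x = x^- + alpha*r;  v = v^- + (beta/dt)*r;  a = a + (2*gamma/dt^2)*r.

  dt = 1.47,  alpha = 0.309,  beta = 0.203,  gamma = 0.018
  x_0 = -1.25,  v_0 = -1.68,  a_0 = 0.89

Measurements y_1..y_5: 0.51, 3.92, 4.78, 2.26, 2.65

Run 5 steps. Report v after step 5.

step 1: x_pred=-2.7580  r=3.2680  x^+=-1.7482  v^+=0.0796  a^+=0.9444
step 2: x_pred=-0.6108  r=4.5308  x^+=0.7892  v^+=2.0936  a^+=1.0199
step 3: x_pred=4.9688  r=-0.1888  x^+=4.9105  v^+=3.5668  a^+=1.0168
step 4: x_pred=11.2523  r=-8.9923  x^+=8.4737  v^+=3.8197  a^+=0.8670
step 5: x_pred=15.0253  r=-12.3753  x^+=11.2014  v^+=3.3852  a^+=0.6608

v_post = 3.3852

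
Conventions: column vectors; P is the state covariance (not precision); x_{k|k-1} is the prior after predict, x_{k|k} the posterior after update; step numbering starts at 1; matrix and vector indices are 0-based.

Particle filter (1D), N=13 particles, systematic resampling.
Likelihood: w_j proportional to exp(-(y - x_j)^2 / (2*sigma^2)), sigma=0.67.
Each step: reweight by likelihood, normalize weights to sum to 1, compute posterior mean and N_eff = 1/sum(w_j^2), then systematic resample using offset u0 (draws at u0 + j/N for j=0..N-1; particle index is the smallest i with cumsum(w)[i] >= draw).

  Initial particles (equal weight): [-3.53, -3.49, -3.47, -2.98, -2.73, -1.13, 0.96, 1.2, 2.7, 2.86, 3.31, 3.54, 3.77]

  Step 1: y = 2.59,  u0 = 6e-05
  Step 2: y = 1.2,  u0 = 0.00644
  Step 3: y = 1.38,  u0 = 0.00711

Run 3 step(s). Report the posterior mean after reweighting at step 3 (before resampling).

step 1: w=[0.0000, 0.0000, 0.0000, 0.0000, 0.0000, 0.0000, 0.0161, 0.0361, 0.3068, 0.2867, 0.1745, 0.1138, 0.0659]  mean=2.9362  Neff=4.4321  idx=[6, 8, 8, 8, 8, 9, 9, 9, 9, 10, 10, 11, 11]
step 2: w=[0.6386, 0.0556, 0.0556, 0.0556, 0.0556, 0.0316, 0.0316, 0.0316, 0.0316, 0.0048, 0.0048, 0.0015, 0.0015]  mean=1.6174  Neff=2.3571  idx=[0, 0, 0, 0, 0, 0, 0, 0, 0, 2, 3, 4, 7]
step 3: w=[0.1038, 0.1038, 0.1038, 0.1038, 0.1038, 0.1038, 0.1038, 0.1038, 0.1038, 0.0181, 0.0181, 0.0181, 0.0110]  mean=1.0757  Neff=10.1885  idx=[0, 0, 1, 2, 3, 3, 4, 5, 5, 6, 7, 8, 8]

post_mean = 1.0757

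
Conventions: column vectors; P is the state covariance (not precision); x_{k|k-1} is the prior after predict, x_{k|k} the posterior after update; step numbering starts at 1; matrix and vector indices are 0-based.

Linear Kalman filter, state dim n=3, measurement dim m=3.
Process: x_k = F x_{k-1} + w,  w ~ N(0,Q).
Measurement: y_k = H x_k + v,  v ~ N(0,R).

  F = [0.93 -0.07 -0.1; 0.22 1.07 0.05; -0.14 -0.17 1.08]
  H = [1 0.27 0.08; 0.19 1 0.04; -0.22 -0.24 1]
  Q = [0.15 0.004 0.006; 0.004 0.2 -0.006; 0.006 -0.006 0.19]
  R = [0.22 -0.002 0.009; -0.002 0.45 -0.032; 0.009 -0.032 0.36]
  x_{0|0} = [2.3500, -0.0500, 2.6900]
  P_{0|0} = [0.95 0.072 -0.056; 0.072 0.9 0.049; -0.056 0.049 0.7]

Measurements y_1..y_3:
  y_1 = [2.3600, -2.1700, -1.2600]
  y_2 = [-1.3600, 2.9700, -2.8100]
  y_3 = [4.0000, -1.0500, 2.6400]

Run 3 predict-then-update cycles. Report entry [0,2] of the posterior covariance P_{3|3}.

step 1: x^-=[1.9200, 0.5980, 2.5847]  P^-=[0.9848 0.1912 -0.2532; 0.1912 1.3160 -0.1314; -0.2532 -0.1314 1.0535]  S=[1.3645 0.7189 -0.5476; 0.7189 1.8616 -0.5736; -0.5476 -0.5736 1.7316]  K=[0.7753 -0.1312 -0.0962; 0.0002 0.7089 -0.0477; 0.0776 0.1190 0.7227]  nu=[0.0718, -3.2362, -3.2788]  x^+=[2.7156, -1.5398, -0.1643]  P^+=[0.1957 -0.0946 -0.0031; -0.0946 0.3377 0.0204; -0.0031 0.0204 0.2613]
step 2: x^-=[2.6497, -1.0583, -0.2959]  P^-=[0.3367 -0.0776 -0.0340; -0.0776 0.5543 -0.0190; -0.0340 -0.0190 0.4973]  S=[0.5522 0.1281 -0.0761; 0.1281 0.9858 -0.1635; -0.0761 -0.1635 0.9214]  K=[0.5813 -0.1018 -0.0671; -0.0042 0.5387 -0.0512; 0.0613 0.0814 0.5723]  nu=[-3.7003, 3.5367, -2.1851]  x^+=[0.2851, 0.9740, -1.4853]  P^+=[0.1472 -0.0728 -0.0008; -0.0728 0.2575 0.0101; -0.0008 0.0101 0.2062]
step 3: x^-=[0.3455, 1.0307, -1.8096]  P^-=[0.2904 -0.0586 -0.0229; -0.0586 0.4692 -0.0212; -0.0229 -0.0212 0.4339]  S=[0.5111 0.1164 -0.0609; 0.1164 0.9061 -0.1490; -0.0609 -0.1490 0.8491]  K=[0.5456 -0.0850 -0.0615; 0.0107 0.4942 -0.0549; 0.0597 0.0720 0.5399]  nu=[3.5210, -2.0739, 4.7730]  x^+=[2.1496, -0.2188, 0.8283]  P^+=[0.1367 -0.0634 0.0004; -0.0634 0.2359 0.0072; 0.0004 0.0072 0.1944]

P_post[0,2] = 0.0004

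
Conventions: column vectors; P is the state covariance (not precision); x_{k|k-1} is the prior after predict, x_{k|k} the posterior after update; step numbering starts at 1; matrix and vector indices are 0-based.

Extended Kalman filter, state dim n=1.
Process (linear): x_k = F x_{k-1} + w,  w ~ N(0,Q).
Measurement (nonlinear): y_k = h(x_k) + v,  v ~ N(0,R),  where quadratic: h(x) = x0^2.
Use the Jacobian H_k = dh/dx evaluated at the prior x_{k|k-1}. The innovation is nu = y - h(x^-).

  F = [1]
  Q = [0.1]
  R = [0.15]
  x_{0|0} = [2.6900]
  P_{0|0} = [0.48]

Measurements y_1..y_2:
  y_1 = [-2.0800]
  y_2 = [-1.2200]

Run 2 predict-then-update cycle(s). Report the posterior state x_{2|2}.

x_post = [0.1647]

step 1: x^-=[2.6900]  P^-=[0.5800]  H_jac=[5.3800]  S=[16.9378]  K=[0.1842]  nu=[-9.3161]  x^+=[0.9737]  P^+=[0.0051]
step 2: x^-=[0.9737]  P^-=[0.1051]  H_jac=[1.9474]  S=[0.5487]  K=[0.3731]  nu=[-2.1681]  x^+=[0.1647]  P^+=[0.0287]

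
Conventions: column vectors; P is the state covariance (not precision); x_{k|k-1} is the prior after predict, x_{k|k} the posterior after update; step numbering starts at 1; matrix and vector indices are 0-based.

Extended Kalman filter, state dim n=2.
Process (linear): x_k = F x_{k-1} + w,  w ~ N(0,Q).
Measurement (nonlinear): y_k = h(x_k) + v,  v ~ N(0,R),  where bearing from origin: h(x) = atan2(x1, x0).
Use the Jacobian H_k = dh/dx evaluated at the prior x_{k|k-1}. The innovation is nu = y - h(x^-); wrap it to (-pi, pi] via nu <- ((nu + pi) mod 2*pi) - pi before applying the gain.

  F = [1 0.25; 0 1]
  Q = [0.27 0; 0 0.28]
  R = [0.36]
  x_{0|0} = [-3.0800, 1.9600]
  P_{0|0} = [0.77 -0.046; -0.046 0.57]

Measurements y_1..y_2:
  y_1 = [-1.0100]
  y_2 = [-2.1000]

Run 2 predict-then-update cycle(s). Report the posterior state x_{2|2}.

x_post = [-4.0400, -0.1631]

step 1: x^-=[-2.5900, 1.9600]  P^-=[1.0526 0.0965; 0.0965 0.8500]  H_jac=[-0.1858 -0.2455]  S=[0.4564]  K=[-0.4804; -0.4965]  nu=[2.7794]  x^+=[-3.9253, 0.5799]  P^+=[0.9473 -0.0124; -0.0124 0.7375]
step 2: x^-=[-3.7804, 0.5799]  P^-=[1.2572 0.1720; 0.1720 1.0175]  H_jac=[-0.0396 -0.2584]  S=[0.4335]  K=[-0.2175; -0.6224]  nu=[1.1938]  x^+=[-4.0400, -0.1631]  P^+=[1.2367 0.1133; 0.1133 0.8496]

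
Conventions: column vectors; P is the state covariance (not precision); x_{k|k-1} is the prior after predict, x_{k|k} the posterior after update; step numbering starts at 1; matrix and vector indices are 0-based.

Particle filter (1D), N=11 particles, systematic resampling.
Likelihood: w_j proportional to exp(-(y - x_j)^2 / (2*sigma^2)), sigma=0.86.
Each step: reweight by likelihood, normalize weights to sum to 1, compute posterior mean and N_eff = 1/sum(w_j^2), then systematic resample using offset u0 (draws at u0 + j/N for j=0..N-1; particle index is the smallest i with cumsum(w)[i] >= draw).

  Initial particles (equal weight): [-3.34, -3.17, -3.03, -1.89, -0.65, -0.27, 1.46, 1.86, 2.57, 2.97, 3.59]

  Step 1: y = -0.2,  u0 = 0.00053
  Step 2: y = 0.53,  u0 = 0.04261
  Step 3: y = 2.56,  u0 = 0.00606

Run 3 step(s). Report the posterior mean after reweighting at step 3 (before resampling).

step 1: w=[0.0006, 0.0011, 0.0020, 0.0647, 0.3892, 0.4448, 0.0693, 0.0253, 0.0025, 0.0005, 0.0000]  mean=-0.3507  Neff=2.7861  idx=[0, 4, 4, 4, 4, 4, 5, 5, 5, 5, 6]
step 2: w=[0.0000, 0.0764, 0.0764, 0.0764, 0.0764, 0.0764, 0.1271, 0.1271, 0.1271, 0.1271, 0.1092]  mean=-0.2264  Neff=9.4516  idx=[1, 2, 3, 5, 6, 6, 7, 8, 9, 9, 10]
step 3: w=[0.0020, 0.0020, 0.0020, 0.0020, 0.0094, 0.0094, 0.0094, 0.0094, 0.0094, 0.0094, 0.9354]  mean=1.3452  Neff=1.1422  idx=[3, 10, 10, 10, 10, 10, 10, 10, 10, 10, 10]

post_mean = 1.3452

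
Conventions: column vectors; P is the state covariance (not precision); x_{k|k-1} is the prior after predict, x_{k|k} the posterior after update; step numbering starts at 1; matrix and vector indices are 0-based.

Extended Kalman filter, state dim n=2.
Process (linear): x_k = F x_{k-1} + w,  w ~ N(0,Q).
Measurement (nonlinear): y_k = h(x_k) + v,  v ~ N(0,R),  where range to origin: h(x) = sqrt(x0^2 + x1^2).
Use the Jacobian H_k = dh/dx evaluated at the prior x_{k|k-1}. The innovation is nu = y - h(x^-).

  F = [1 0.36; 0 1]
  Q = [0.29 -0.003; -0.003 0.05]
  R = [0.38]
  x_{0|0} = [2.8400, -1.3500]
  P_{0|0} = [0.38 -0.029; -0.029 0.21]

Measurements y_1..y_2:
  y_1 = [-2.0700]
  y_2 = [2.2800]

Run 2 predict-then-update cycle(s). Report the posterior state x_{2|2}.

x_post = [-1.5215, -1.1933]

step 1: x^-=[2.3540, -1.3500]  P^-=[0.6763 0.0436; 0.0436 0.2600]  H_jac=[0.8675 -0.4975]  S=[0.9157]  K=[0.6171; -0.1000]  nu=[-4.7836]  x^+=[-0.5977, -0.8719]  P^+=[0.3277 0.1001; 0.1001 0.2509]
step 2: x^-=[-0.9116, -0.8719]  P^-=[0.7223 0.1874; 0.1874 0.3009]  H_jac=[-0.7227 -0.6912]  S=[1.0881]  K=[-0.5987; -0.3155]  nu=[1.0186]  x^+=[-1.5215, -1.1933]  P^+=[0.3322 -0.0182; -0.0182 0.1925]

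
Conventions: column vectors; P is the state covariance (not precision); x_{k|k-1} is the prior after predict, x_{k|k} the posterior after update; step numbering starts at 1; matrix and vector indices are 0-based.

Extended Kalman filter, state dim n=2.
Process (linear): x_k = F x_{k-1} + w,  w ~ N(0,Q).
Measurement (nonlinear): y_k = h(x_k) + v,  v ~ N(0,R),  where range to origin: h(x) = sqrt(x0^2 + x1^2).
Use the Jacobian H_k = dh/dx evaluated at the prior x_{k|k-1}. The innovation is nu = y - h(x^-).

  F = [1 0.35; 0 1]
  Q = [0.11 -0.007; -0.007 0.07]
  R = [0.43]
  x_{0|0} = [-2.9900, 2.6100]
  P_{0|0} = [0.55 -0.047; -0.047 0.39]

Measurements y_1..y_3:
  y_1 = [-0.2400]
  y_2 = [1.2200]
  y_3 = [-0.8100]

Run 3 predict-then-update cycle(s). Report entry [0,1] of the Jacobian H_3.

step 1: x^-=[-2.0765, 2.6100]  P^-=[0.6749 0.0825; 0.0825 0.4600]  H_jac=[-0.6226 0.7825]  S=[0.8929]  K=[-0.3983; 0.3456]  nu=[-3.5753]  x^+=[-0.6526, 1.3743]  P^+=[0.5332 0.2054; 0.2054 0.3533]
step 2: x^-=[-0.1716, 1.3743]  P^-=[0.8303 0.3221; 0.3221 0.4233]  H_jac=[-0.1239 0.9923]  S=[0.7804]  K=[0.2777; 0.4872]  nu=[-0.1650]  x^+=[-0.2174, 1.2939]  P^+=[0.7701 0.2165; 0.2165 0.2381]
step 3: x^-=[0.2355, 1.2939]  P^-=[1.0609 0.2928; 0.2928 0.3081]  H_jac=[0.1790 0.9838]  S=[0.8654]  K=[0.5524; 0.4109]  nu=[-2.1252]  x^+=[-0.9384, 0.4207]  P^+=[0.7968 0.0964; 0.0964 0.1620]

H_jac[0,1] = 0.9838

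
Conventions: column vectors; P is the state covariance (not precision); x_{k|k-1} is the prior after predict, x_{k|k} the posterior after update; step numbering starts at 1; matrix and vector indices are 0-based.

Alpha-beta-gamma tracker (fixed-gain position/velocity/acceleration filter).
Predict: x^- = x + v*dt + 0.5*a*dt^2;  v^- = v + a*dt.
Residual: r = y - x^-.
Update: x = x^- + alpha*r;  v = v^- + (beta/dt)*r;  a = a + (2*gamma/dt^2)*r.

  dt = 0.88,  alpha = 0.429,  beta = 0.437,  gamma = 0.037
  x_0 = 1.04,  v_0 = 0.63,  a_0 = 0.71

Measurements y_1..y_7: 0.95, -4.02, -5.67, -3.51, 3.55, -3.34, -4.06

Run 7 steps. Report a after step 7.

step 1: x_pred=1.8693  r=-0.9193  x^+=1.4749  v^+=0.7983  a^+=0.6222
step 2: x_pred=2.4183  r=-6.4383  x^+=-0.3437  v^+=-1.8514  a^+=0.0069
step 3: x_pred=-1.9703  r=-3.6997  x^+=-3.5575  v^+=-3.6826  a^+=-0.3466
step 4: x_pred=-6.9324  r=3.4224  x^+=-5.4642  v^+=-2.2881  a^+=-0.0196
step 5: x_pred=-7.4853  r=11.0353  x^+=-2.7511  v^+=3.1747  a^+=1.0349
step 6: x_pred=0.4433  r=-3.7833  x^+=-1.1797  v^+=2.2067  a^+=0.6734
step 7: x_pred=1.0229  r=-5.0829  x^+=-1.1577  v^+=0.2751  a^+=0.1877

a_post = 0.1877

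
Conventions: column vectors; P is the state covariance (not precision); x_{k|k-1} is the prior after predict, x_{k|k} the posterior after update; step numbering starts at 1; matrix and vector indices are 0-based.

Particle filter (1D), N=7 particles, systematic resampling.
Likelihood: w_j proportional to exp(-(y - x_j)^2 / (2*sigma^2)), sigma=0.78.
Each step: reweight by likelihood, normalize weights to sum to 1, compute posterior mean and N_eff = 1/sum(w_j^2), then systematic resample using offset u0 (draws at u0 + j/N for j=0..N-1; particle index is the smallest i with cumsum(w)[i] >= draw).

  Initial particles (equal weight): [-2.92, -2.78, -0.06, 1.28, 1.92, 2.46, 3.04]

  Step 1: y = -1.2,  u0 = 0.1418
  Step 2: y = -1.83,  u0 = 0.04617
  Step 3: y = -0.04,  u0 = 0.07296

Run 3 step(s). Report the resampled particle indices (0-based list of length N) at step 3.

step 1: w=[0.1551, 0.2267, 0.6063, 0.0113, 0.0006, 0.0000, 0.0000]  mean=-1.1040  Neff=2.2565  idx=[0, 1, 2, 2, 2, 2, 3]
step 2: w=[0.3253, 0.4113, 0.0658, 0.0658, 0.0658, 0.0658, 0.0003]  mean=-2.1086  Neff=3.4214  idx=[0, 0, 1, 1, 1, 2, 4]
step 3: w=[0.0005, 0.0005, 0.0010, 0.0010, 0.0010, 0.4979, 0.4979]  mean=-0.0716  Neff=2.0170  idx=[5, 5, 5, 5, 6, 6, 6]

resampled_idx = [5, 5, 5, 5, 6, 6, 6]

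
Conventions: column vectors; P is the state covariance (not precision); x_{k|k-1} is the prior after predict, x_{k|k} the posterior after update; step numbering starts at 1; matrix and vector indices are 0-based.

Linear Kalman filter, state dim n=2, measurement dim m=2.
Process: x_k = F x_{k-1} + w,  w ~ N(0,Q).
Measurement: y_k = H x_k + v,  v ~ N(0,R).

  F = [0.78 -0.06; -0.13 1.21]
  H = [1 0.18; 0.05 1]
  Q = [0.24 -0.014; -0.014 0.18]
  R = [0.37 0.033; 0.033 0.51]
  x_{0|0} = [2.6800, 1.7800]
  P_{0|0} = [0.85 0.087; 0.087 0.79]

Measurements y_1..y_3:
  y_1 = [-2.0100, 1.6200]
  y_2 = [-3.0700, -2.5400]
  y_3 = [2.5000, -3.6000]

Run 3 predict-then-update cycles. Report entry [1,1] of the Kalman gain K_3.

step 1: x^-=[1.9836, 1.8054]  P^-=[0.7518 -0.0748; -0.0748 1.3236]  S=[1.1378 0.2334; 0.2334 1.8280]  K=[0.6707 -0.1060; -0.0045 0.7226]  nu=[-4.3186, -0.2846]  x^+=[-0.8827, 1.6194]  P^+=[0.2527 -0.0445; -0.0445 0.3706]
step 2: x^-=[-0.7856, 2.0742]  P^-=[0.3992 -0.1089; -0.1089 0.7409]  S=[0.7540 0.0764; 0.0764 1.2410]  K=[0.5139 -0.1033; -0.0278 0.5943]  nu=[-2.6577, -4.5749]  x^+=[-1.6788, -0.5709]  P^+=[0.1949 -0.0455; -0.0455 0.3045]
step 3: x^-=[-1.2752, -0.4725]  P^-=[0.3640 -0.0992; -0.0992 0.6434]  S=[0.7191 0.0670; 0.0670 1.1444]  K=[0.4906 -0.0994; -0.0289 0.5596]  nu=[3.8603, -3.0637]  x^+=[0.9232, -2.2986]  P^+=[0.1861 -0.0438; -0.0438 0.2866]

K[1,1] = 0.5596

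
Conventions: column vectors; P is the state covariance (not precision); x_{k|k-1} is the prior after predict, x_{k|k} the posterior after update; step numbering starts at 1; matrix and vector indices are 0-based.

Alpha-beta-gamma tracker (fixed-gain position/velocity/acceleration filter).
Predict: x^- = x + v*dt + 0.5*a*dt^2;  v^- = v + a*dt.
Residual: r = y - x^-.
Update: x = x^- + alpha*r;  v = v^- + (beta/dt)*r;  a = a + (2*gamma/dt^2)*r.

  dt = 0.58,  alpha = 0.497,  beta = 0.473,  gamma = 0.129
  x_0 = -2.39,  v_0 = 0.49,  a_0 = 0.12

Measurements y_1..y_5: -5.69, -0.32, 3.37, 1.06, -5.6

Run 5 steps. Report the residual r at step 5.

resid = -12.8455

step 1: x_pred=-2.0856  r=-3.6044  x^+=-3.8770  v^+=-2.3798  a^+=-2.6444
step 2: x_pred=-5.7021  r=5.3821  x^+=-3.0272  v^+=0.4756  a^+=1.4834
step 3: x_pred=-2.5018  r=5.8718  x^+=0.4165  v^+=6.1246  a^+=5.9868
step 4: x_pred=4.9757  r=-3.9157  x^+=3.0296  v^+=6.4036  a^+=2.9836
step 5: x_pred=7.2455  r=-12.8455  x^+=0.8613  v^+=-2.3417  a^+=-6.8681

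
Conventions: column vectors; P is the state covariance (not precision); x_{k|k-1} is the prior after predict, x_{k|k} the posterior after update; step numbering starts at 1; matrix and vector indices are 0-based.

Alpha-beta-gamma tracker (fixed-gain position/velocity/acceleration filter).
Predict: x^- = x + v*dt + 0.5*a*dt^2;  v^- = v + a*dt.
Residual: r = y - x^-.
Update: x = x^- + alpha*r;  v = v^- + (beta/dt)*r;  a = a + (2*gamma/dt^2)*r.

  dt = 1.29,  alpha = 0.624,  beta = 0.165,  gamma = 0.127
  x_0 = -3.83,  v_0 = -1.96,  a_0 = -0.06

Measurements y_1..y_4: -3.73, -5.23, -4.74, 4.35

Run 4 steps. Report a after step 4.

step 1: x_pred=-6.4083  r=2.6783  x^+=-4.7370  v^+=-1.6948  a^+=0.3488
step 2: x_pred=-6.6331  r=1.4031  x^+=-5.7576  v^+=-1.0654  a^+=0.5630
step 3: x_pred=-6.6635  r=1.9235  x^+=-5.4632  v^+=-0.0931  a^+=0.8566
step 4: x_pred=-4.8707  r=9.2207  x^+=0.8830  v^+=2.1912  a^+=2.2640

a_post = 2.2640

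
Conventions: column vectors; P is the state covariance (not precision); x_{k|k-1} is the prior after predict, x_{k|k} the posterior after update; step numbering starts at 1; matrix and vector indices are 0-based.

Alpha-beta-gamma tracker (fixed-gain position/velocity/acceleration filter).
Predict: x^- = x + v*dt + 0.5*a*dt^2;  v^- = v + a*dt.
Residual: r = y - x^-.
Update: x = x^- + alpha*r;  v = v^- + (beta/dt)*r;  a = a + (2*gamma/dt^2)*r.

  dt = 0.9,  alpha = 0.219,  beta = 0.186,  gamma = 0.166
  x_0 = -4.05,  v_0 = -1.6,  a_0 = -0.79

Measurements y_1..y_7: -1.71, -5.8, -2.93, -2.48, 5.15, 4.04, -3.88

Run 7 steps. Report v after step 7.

step 1: x_pred=-5.8100  r=4.1000  x^+=-4.9121  v^+=-1.4637  a^+=0.8905
step 2: x_pred=-5.8687  r=0.0687  x^+=-5.8537  v^+=-0.6480  a^+=0.9186
step 3: x_pred=-6.0649  r=3.1349  x^+=-5.3783  v^+=0.8266  a^+=2.2036
step 4: x_pred=-3.7419  r=1.2619  x^+=-3.4656  v^+=3.0706  a^+=2.7208
step 5: x_pred=0.3999  r=4.7501  x^+=1.4402  v^+=6.5010  a^+=4.6678
step 6: x_pred=9.1815  r=-5.1415  x^+=8.0555  v^+=9.6394  a^+=2.5604
step 7: x_pred=17.7679  r=-21.6479  x^+=13.0270  v^+=7.4698  a^+=-6.3126

v_post = 7.4698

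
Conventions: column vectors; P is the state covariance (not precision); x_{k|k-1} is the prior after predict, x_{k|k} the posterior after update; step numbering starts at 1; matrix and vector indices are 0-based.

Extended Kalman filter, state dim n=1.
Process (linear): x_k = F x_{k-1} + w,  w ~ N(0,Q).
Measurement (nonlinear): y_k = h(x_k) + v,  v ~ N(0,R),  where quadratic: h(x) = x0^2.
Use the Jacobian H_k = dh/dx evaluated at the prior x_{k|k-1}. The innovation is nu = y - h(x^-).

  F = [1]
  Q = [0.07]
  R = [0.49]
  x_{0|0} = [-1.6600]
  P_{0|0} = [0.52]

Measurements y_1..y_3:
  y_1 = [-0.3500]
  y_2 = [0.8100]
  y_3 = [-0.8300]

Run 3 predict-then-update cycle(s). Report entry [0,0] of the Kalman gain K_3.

K[0,0] = -0.2666

step 1: x^-=[-1.6600]  P^-=[0.5900]  H_jac=[-3.3200]  S=[6.9932]  K=[-0.2801]  nu=[-3.1056]  x^+=[-0.7901]  P^+=[0.0413]
step 2: x^-=[-0.7901]  P^-=[0.1113]  H_jac=[-1.5802]  S=[0.7680]  K=[-0.2291]  nu=[0.1857]  x^+=[-0.8327]  P^+=[0.0710]
step 3: x^-=[-0.8327]  P^-=[0.1410]  H_jac=[-1.6653]  S=[0.8811]  K=[-0.2666]  nu=[-1.5233]  x^+=[-0.4266]  P^+=[0.0784]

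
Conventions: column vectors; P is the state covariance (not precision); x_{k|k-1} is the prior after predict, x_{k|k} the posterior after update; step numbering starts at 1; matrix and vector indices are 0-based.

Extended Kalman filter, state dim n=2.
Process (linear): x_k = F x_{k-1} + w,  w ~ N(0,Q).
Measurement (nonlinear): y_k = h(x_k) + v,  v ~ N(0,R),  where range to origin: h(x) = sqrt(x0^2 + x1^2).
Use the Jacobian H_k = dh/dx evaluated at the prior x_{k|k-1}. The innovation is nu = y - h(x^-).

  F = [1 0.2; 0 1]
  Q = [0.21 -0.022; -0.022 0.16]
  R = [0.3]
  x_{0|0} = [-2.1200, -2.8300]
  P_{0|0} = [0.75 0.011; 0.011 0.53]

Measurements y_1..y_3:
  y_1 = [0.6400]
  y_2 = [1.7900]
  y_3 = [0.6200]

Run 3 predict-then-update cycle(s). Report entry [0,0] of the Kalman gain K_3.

K[0,0] = -0.4210

step 1: x^-=[-2.6860, -2.8300]  P^-=[0.9856 0.0950; 0.0950 0.6900]  H_jac=[-0.6884 -0.7253]  S=[1.2250]  K=[-0.6101; -0.4619]  nu=[-3.2617]  x^+=[-0.6959, -1.3232]  P^+=[0.5296 -0.2503; -0.2503 0.4286]
step 2: x^-=[-0.9605, -1.3232]  P^-=[0.6566 -0.1865; -0.1865 0.5886]  H_jac=[-0.5874 -0.8093]  S=[0.7347]  K=[-0.3195; -0.4992]  nu=[0.1549]  x^+=[-1.0100, -1.4006]  P^+=[0.5816 -0.3037; -0.3037 0.4055]
step 3: x^-=[-1.2901, -1.4006]  P^-=[0.6863 -0.2446; -0.2446 0.5655]  H_jac=[-0.6775 -0.7355]  S=[0.6772]  K=[-0.4210; -0.3695]  nu=[-1.2842]  x^+=[-0.7495, -0.9261]  P^+=[0.5663 -0.3500; -0.3500 0.4731]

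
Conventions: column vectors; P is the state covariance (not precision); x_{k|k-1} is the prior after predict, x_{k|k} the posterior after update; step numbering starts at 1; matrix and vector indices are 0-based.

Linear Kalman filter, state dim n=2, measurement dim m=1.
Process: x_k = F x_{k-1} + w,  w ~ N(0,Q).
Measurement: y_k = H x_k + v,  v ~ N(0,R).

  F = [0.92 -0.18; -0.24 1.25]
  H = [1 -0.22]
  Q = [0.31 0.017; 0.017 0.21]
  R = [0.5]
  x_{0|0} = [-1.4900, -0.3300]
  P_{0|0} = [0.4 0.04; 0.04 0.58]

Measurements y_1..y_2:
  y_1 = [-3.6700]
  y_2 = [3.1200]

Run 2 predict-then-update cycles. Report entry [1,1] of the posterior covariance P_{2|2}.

step 1: x^-=[-1.3114, -0.0549]  P^-=[0.6541 -0.1541; -0.1541 1.1153]  S=[1.2759]  K=[0.5392; -0.3131]  nu=[-2.3707]  x^+=[-2.5898, 0.6873]  P^+=[0.2831 0.0613; 0.0613 0.9902]
step 2: x^-=[-2.5063, 1.4807]  P^-=[0.5614 -0.1952; -0.1952 1.7368]  S=[1.2313]  K=[0.4908; -0.4688]  nu=[5.9520]  x^+=[0.4150, -1.3096]  P^+=[0.2648 0.0882; 0.0882 1.4661]

P_post[1,1] = 1.4661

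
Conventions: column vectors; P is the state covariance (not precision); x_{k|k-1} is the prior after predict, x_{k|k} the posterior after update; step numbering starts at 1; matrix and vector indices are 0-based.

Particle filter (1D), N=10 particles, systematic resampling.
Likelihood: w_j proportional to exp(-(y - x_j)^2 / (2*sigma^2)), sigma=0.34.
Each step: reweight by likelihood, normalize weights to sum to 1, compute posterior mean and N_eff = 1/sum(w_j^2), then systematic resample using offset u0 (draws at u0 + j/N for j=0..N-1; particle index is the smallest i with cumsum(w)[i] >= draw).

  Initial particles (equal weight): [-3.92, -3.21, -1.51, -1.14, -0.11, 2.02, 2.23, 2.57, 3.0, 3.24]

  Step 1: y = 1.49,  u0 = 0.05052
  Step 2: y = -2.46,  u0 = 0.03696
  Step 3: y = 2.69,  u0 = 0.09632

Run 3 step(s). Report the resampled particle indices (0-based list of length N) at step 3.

resampled_idx = [0, 1, 2, 3, 4, 5, 6, 7, 8, 9]

step 1: w=[0.0000, 0.0000, 0.0000, 0.0000, 0.0000, 0.7477, 0.2359, 0.0162, 0.0001, 0.0000]  mean=2.0785  Neff=1.6261  idx=[5, 5, 5, 5, 5, 5, 5, 6, 6, 6]
step 2: w=[0.1428, 0.1428, 0.1428, 0.1428, 0.1428, 0.1428, 0.1428, 0.0000, 0.0000, 0.0000]  mean=2.0200  Neff=7.0014  idx=[0, 0, 1, 2, 3, 3, 4, 5, 5, 6]
step 3: w=[0.1000, 0.1000, 0.1000, 0.1000, 0.1000, 0.1000, 0.1000, 0.1000, 0.1000, 0.1000]  mean=2.0200  Neff=10.0000  idx=[0, 1, 2, 3, 4, 5, 6, 7, 8, 9]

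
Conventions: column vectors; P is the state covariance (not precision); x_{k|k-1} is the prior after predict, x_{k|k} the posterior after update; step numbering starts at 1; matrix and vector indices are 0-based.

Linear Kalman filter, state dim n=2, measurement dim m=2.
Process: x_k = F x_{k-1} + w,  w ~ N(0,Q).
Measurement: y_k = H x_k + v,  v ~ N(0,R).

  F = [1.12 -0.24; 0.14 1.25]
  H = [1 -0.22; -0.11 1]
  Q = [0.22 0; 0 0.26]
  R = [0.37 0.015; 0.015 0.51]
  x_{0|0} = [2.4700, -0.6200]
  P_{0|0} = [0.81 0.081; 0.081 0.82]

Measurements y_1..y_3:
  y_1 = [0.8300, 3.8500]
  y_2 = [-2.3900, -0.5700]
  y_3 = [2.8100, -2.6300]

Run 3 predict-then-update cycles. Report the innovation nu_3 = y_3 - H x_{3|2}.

innov = [4.2751, -4.1923]

step 1: x^-=[2.9152, -0.4292]  P^-=[1.2398 -0.0083; -0.0083 1.5855]  S=[1.6901 -0.4787; -0.4787 2.1123]  K=[0.7643 0.1047; 0.0015 0.7514]  nu=[-2.1796, 4.5999]  x^+=[1.7310, 3.0237]  P^+=[0.3060 0.0985; 0.0985 0.3941]
step 2: x^-=[1.2131, 4.0220]  P^-=[0.5736 0.0644; 0.0644 0.9162]  S=[0.9596 -0.1837; -0.1837 1.4190]  K=[0.5980 0.0783; -0.0208 0.6380]  nu=[-2.7182, -4.4585]  x^+=[-0.7616, 1.2340]  P^+=[0.2390 0.0752; 0.0752 0.3333]
step 3: x^-=[-1.1492, 1.4359]  P^-=[0.4985 0.0402; 0.0402 0.8118]  S=[0.8901 -0.1772; -0.1772 1.3190]  K=[0.5630 0.0646; -0.0345 0.6075]  nu=[4.2751, -4.1923]  x^+=[0.9869, -1.2584]  P^+=[0.2238 0.0660; 0.0660 0.3166]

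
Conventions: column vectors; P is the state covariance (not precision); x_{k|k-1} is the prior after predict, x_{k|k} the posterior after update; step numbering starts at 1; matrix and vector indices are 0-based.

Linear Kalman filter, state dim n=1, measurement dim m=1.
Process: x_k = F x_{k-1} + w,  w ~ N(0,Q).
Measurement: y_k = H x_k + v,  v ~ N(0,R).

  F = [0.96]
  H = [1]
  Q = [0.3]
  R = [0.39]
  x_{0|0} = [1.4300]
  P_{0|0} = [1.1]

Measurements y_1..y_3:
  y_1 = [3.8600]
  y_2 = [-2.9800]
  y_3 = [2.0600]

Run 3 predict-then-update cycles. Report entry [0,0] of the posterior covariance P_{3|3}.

P_post[0,0] = 0.2218

step 1: x^-=[1.3728]  P^-=[1.3138]  S=[1.7038]  K=[0.7711]  nu=[2.4872]  x^+=[3.2907]  P^+=[0.3007]
step 2: x^-=[3.1590]  P^-=[0.5771]  S=[0.9671]  K=[0.5968]  nu=[-6.1390]  x^+=[-0.5045]  P^+=[0.2327]
step 3: x^-=[-0.4843]  P^-=[0.5145]  S=[0.9045]  K=[0.5688]  nu=[2.5443]  x^+=[0.9630]  P^+=[0.2218]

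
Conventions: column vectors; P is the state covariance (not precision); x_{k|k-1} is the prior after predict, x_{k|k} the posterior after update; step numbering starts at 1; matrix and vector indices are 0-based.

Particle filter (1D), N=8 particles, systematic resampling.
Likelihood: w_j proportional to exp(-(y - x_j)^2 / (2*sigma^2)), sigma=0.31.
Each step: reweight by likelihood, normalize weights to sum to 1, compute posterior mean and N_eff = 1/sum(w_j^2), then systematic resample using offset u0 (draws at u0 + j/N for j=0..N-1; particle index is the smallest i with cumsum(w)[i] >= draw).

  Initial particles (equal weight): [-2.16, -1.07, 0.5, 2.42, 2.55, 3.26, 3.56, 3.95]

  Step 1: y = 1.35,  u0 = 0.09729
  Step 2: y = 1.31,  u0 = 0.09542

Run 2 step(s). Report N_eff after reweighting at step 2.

step 1: w=[0.0000, 0.0000, 0.8811, 0.0978, 0.0211, 0.0000, 0.0000, 0.0000]  mean=0.7311  Neff=1.2718  idx=[2, 2, 2, 2, 2, 2, 2, 3]
step 2: w=[0.1418, 0.1418, 0.1418, 0.1418, 0.1418, 0.1418, 0.1418, 0.0071]  mean=0.5136  Neff=7.0977  idx=[0, 1, 2, 3, 4, 5, 5, 6]

N_eff = 7.0977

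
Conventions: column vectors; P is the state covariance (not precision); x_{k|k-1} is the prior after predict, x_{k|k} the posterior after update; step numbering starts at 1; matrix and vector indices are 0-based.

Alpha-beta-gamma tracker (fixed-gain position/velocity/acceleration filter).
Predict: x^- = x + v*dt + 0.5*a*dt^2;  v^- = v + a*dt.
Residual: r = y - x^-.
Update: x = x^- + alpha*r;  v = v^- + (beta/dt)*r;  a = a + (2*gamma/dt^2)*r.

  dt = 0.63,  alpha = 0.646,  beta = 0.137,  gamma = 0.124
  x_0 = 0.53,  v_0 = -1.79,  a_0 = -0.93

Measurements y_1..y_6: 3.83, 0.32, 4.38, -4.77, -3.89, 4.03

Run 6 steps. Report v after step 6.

step 1: x_pred=-0.7823  r=4.6123  x^+=2.1973  v^+=-1.3729  a^+=1.9519
step 2: x_pred=1.7197  r=-1.3997  x^+=0.8155  v^+=-0.4476  a^+=1.0774
step 3: x_pred=0.7473  r=3.6327  x^+=3.0940  v^+=1.0211  a^+=3.3472
step 4: x_pred=4.4016  r=-9.1716  x^+=-1.5233  v^+=1.1354  a^+=-2.3836
step 5: x_pred=-1.2810  r=-2.6090  x^+=-2.9664  v^+=-0.9336  a^+=-4.0138
step 6: x_pred=-4.3511  r=8.3811  x^+=1.0631  v^+=-1.6398  a^+=1.2231

v_post = -1.6398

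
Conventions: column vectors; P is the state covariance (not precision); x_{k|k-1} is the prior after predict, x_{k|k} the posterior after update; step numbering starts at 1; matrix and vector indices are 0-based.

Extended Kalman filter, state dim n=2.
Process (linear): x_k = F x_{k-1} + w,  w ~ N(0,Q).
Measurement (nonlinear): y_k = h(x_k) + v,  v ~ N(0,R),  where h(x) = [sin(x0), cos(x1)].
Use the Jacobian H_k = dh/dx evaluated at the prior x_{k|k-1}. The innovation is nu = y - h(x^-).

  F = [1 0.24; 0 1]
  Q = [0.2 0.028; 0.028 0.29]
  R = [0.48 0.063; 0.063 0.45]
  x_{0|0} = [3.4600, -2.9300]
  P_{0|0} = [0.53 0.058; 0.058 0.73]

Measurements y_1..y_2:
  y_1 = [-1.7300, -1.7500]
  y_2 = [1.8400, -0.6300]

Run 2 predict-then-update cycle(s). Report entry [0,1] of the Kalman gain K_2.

step 1: x^-=[2.7568, -2.9300]  P^-=[0.7999 0.2612; 0.2612 1.0200]  H_jac=[-0.9269 0.0000; 0.0000 0.2100]  S=[1.1672 0.0122; 0.0122 0.4950]  K=[-0.6365 0.1265; -0.2120 0.4380]  nu=[-2.1054, -0.7723]  x^+=[3.9992, -2.8219]  P^+=[0.3210 0.0800; 0.0800 0.8749]
step 2: x^-=[3.3220, -2.8219]  P^-=[0.6098 0.3180; 0.3180 1.1649]  H_jac=[-0.9838 0.0000; 0.0000 0.3142]  S=[1.0702 -0.0353; -0.0353 0.5650]  K=[-0.5559 0.1421; -0.2715 0.6309]  nu=[2.0194, 0.3193]  x^+=[2.2448, -3.1687]  P^+=[0.2621 0.0921; 0.0921 0.8490]

K[0,1] = 0.1421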